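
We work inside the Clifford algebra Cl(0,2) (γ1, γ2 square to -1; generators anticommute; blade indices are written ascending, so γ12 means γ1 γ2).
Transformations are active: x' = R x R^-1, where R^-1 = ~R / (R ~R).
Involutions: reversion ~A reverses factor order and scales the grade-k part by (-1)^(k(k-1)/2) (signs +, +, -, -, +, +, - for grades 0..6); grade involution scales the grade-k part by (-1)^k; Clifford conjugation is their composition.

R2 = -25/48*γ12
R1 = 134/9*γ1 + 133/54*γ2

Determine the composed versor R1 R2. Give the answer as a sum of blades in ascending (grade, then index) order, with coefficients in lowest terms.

Distribute over the terms of R2 (each basis-blade product reordered to ascending indices, repeated generators contracted through their squares):
R1 (-25/48*γ12) = -3325/2592*γ1 + 1675/216*γ2
Answer: -3325/2592*γ1 + 1675/216*γ2


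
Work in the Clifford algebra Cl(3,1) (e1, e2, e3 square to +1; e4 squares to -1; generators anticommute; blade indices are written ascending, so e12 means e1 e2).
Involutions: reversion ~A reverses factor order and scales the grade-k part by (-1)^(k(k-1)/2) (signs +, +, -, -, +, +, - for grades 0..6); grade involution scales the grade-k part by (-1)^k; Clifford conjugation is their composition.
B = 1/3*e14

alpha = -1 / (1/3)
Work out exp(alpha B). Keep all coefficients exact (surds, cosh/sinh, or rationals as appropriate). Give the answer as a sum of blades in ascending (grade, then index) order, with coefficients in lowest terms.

B^2 = (1/3)^2*(e14)^2 = 1/9*(+1) = 1/9 (a basis 2-blade squares to minus the product of its generators' squares).
B^2 = 1/9 — B^2 > 0, so the exponential closes hyperbolically: l = 1/3, alpha*l = -1, so exp(alpha B) = cosh(-1) + (sinh(-1)/(1/3))*B = cosh(1) + (-3*sinh(1))*B.
Answer: cosh(1) - sinh(1)*e14


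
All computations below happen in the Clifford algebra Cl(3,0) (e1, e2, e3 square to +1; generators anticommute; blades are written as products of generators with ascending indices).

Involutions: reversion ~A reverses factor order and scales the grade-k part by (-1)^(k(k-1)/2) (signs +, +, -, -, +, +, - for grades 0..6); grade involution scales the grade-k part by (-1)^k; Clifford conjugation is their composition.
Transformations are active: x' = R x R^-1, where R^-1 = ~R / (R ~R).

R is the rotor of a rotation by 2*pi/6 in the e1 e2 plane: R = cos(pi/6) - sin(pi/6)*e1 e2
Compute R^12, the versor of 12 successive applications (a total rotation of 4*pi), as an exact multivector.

Half-angle bookkeeping: 12 applications in e1 e2 add up to rotor phase 12*pi/6 = 2*pi, so R^12 = cos(2*pi) - sin(2*pi)*e1 e2.
cos(2*pi) = 1 and sin(2*pi) = 0, so R^12 = 1. The total rotation 4*pi is 2 full turns, so every vector returns to itself, yet the rotor is +1, back on the identity sheet (an even number of 2*pi turns).
Answer: 1


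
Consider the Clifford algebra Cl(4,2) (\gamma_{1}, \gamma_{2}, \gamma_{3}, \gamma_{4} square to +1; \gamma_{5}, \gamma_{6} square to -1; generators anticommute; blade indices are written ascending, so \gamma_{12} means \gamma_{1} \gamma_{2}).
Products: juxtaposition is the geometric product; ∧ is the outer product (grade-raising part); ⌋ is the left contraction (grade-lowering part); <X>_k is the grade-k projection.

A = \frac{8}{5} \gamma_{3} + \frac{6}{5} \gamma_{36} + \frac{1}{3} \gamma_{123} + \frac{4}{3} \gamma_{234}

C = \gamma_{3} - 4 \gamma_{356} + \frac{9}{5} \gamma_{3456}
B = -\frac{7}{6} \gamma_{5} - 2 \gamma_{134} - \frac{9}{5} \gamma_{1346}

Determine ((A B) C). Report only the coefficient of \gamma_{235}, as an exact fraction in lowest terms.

step 1: -\frac{8}{3} \gamma_{12} + \frac{134}{25} \gamma_{14} - \frac{2}{3} \gamma_{24} - \frac{28}{15} \gamma_{35} - \frac{12}{5} \gamma_{126} + \frac{12}{25} \gamma_{146} - \frac{3}{5} \gamma_{246} + \frac{7}{5} \gamma_{356} - \frac{7}{18} \gamma_{1235} - \frac{14}{9} \gamma_{2345}
step 2: \frac{28}{5} - \frac{63}{25} \gamma_{4} + \frac{28}{15} \gamma_{5} + \frac{112}{15} \gamma_{6} - \frac{14}{5} \gamma_{26} + \frac{84}{25} \gamma_{46} + \frac{7}{5} \gamma_{56} - \frac{8}{3} \gamma_{123} + \frac{7}{18} \gamma_{125} + \frac{14}{9} \gamma_{126} - \frac{134}{25} \gamma_{134} - \frac{108}{125} \gamma_{135} + \frac{2}{3} \gamma_{234} + \frac{27}{25} \gamma_{235} - \frac{14}{9} \gamma_{245} - \frac{56}{9} \gamma_{246} - \frac{48}{5} \gamma_{1235} + \frac{12}{5} \gamma_{1236} + \frac{7}{10} \gamma_{1246} - \frac{48}{25} \gamma_{1345} + \frac{12}{25} \gamma_{1346} - \frac{1206}{125} \gamma_{1356} + \frac{12}{5} \gamma_{2345} - \frac{3}{5} \gamma_{2346} + \frac{6}{5} \gamma_{2356} - \frac{108}{25} \gamma_{12345} + \frac{32}{3} \gamma_{12356} + \frac{536}{25} \gamma_{13456} - \frac{8}{3} \gamma_{23456} - \frac{24}{5} \gamma_{123456}
Answer: \frac{27}{25}


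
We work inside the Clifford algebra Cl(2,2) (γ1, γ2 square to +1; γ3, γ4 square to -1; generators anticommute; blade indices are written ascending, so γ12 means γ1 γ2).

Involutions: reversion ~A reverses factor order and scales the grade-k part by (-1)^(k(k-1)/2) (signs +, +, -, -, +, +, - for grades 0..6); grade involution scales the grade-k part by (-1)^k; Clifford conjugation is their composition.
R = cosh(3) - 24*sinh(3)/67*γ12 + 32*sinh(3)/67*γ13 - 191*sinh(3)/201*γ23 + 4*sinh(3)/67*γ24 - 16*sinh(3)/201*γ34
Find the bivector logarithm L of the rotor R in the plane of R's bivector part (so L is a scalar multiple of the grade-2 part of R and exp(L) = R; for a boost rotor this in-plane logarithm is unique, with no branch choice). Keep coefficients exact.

The scalar part of R is cosh(3), so cosh pins the rapidity up to sign — the sign comes from the bivector part; dividing that part by sinh of the rapidity yields the plane, and the in-plane L = rapidity * plane is unique because the two sign choices cancel.
Concretely: cosh(rapidity) = cosh(3) gives rapidity = ±3, and since rapidity/sinh(rapidity) is even the sign is immaterial: L = (rapidity/sinh(rapidity)) * <R>_2 = (3/sinh(3)) * <R>_2.
Answer: -72/67*γ12 + 96/67*γ13 - 191/67*γ23 + 12/67*γ24 - 16/67*γ34


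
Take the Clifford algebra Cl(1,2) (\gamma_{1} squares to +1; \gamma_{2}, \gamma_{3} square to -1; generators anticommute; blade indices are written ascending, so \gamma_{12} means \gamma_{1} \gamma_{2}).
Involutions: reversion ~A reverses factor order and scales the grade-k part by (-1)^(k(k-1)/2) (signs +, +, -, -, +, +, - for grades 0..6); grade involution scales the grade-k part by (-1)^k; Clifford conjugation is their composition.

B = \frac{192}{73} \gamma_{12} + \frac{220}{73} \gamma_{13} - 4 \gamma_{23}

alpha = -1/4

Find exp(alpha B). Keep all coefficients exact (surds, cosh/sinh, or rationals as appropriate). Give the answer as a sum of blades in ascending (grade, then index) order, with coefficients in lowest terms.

B^2 term by term: the squares give (\frac{192}{73})^2*(\gamma_{12})^2 + (\frac{220}{73})^2*(\gamma_{13})^2 + (-4)^2*(\gamma_{23})^2 = \frac{36864}{5329}*(+1) + \frac{48400}{5329}*(+1) + 16*(-1) = 0 (each basis 2-blade squares to minus the product of its generators' squares); cross terms between blades sharing an index anticommute and cancel. So B^2 = 0.
B^2 = 0, hence only two terms survive: exp(alpha B) = 1 + alpha B (parabolic case).
Answer: 1 - \frac{48}{73} \gamma_{12} - \frac{55}{73} \gamma_{13} + \gamma_{23}


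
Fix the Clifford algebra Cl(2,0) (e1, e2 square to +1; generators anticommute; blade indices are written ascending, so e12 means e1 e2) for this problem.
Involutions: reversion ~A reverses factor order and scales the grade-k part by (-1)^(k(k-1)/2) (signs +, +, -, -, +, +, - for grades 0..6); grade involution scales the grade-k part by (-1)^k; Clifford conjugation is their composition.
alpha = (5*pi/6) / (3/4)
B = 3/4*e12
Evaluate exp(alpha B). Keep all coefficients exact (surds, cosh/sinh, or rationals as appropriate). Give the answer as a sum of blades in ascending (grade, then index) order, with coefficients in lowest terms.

B^2 = (3/4)^2*(e12)^2 = 9/16*(-1) = -9/16 (a basis 2-blade squares to minus the product of its generators' squares).
B^2 = -9/16 — B^2 < 0, so the exponential closes trigonometrically: l = 3/4, alpha*l = 5*pi/6, so exp(alpha B) = cos(5*pi/6) + (sin(5*pi/6)/(3/4))*B = -sqrt(3)/2 + (2/3)*B.
Answer: -sqrt(3)/2 + 1/2*e12


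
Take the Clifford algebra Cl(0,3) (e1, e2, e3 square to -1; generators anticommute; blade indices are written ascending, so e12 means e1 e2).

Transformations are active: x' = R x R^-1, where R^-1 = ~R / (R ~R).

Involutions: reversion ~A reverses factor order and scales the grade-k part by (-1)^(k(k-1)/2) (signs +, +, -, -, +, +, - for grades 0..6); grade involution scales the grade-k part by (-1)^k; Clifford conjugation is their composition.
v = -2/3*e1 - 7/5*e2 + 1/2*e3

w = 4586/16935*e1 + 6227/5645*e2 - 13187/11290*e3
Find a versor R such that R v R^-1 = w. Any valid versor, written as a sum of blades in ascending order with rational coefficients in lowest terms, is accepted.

Since q(v) = q(w) = -2389/900, the sum R = v + w = -6704/16935*e1 - 1676/5645*e2 - 3771/5645*e3 does the job whenever invertible.
Answer: -6704/16935*e1 - 1676/5645*e2 - 3771/5645*e3


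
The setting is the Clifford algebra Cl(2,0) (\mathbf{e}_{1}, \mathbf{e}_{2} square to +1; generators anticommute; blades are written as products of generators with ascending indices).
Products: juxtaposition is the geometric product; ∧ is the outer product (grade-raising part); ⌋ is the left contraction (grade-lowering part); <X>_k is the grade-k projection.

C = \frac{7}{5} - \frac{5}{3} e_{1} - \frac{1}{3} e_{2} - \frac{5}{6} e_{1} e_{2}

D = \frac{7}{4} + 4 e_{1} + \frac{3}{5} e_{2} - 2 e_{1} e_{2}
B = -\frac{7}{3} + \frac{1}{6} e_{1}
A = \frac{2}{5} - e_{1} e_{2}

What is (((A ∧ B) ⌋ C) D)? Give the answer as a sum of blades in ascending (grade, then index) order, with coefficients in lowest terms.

step 1: -\frac{14}{15} + \frac{1}{15} e_{1} + \frac{7}{3} e_{1} e_{2}
step 2: \frac{79}{150} + \frac{14}{9} e_{1} + \frac{23}{90} e_{2} + \frac{7}{9} e_{1} e_{2}
step 3: \frac{3187}{360} + \frac{871}{150} e_{1} - \frac{5459}{1000} e_{2} + \frac{197}{900} e_{1} e_{2}
Answer: \frac{3187}{360} + \frac{871}{150} e_{1} - \frac{5459}{1000} e_{2} + \frac{197}{900} e_{1} e_{2}


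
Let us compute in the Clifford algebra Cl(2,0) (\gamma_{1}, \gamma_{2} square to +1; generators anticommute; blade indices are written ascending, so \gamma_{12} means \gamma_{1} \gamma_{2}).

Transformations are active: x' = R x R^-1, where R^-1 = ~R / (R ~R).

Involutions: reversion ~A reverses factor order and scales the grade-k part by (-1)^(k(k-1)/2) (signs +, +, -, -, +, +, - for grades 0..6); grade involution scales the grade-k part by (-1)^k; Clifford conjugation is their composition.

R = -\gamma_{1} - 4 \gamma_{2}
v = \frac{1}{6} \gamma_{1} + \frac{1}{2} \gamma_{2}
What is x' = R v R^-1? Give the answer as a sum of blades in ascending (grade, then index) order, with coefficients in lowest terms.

~R = -\gamma_{1} - 4 \gamma_{2}, and R ~R = 17, so R^-1 = ~R / (17).
R v = -\frac{13}{6} + \frac{1}{6} \gamma_{12}
Answer: \frac{3}{34} \gamma_{1} + \frac{53}{102} \gamma_{2}


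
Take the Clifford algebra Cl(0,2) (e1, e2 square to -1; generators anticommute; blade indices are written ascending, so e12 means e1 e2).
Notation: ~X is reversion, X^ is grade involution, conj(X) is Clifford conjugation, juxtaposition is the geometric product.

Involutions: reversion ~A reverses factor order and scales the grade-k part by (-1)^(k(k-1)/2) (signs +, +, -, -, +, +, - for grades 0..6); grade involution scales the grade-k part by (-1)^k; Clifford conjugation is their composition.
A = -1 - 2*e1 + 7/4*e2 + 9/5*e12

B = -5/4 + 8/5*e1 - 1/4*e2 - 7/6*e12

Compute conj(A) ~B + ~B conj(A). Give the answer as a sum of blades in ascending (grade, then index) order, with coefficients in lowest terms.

first term: -23/80 - 791/120*e1 - 3331/1200*e2 + 203/60*e12
second term: -23/80 - 193/120*e1 + 9181/1200*e2 - 73/60*e12
Answer: -23/40 - 41/5*e1 + 39/8*e2 + 13/6*e12


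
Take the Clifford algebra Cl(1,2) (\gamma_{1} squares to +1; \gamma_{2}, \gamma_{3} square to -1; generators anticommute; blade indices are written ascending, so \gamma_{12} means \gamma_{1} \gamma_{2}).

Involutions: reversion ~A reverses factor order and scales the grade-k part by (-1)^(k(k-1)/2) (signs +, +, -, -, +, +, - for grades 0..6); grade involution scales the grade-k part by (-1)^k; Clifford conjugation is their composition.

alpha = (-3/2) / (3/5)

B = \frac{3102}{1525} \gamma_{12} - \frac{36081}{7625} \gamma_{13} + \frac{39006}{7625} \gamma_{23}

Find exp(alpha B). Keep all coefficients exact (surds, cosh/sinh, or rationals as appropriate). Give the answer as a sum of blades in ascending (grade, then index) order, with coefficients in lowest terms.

B^2 term by term: the squares give (\frac{3102}{1525})^2*(\gamma_{12})^2 + (-\frac{36081}{7625})^2*(\gamma_{13})^2 + (\frac{39006}{7625})^2*(\gamma_{23})^2 = \frac{9622404}{2325625}*(+1) + \frac{1301838561}{58140625}*(+1) + \frac{1521468036}{58140625}*(-1) = \frac{9}{25} (each basis 2-blade squares to minus the product of its generators' squares); cross terms between blades sharing an index anticommute and cancel. So B^2 = \frac{9}{25}.
B^2 = \frac{9}{25} — the positive square puts this in the hyperbolic regime; l = \frac{3}{5}, alpha*l = - \frac{3}{2}, so exp(alpha B) = cosh(- \frac{3}{2}) + (sinh(- \frac{3}{2})/(\frac{3}{5}))*B = \cosh{\left(\frac{3}{2} \right)} + (- \frac{5 \sinh{\left(\frac{3}{2} \right)}}{3})*B.
Answer: \cosh{\left(\frac{3}{2} \right)} - \frac{1034 \sinh{\left(\frac{3}{2} \right)}}{305} \gamma_{12} + \frac{12027 \sinh{\left(\frac{3}{2} \right)}}{1525} \gamma_{13} - \frac{13002 \sinh{\left(\frac{3}{2} \right)}}{1525} \gamma_{23}


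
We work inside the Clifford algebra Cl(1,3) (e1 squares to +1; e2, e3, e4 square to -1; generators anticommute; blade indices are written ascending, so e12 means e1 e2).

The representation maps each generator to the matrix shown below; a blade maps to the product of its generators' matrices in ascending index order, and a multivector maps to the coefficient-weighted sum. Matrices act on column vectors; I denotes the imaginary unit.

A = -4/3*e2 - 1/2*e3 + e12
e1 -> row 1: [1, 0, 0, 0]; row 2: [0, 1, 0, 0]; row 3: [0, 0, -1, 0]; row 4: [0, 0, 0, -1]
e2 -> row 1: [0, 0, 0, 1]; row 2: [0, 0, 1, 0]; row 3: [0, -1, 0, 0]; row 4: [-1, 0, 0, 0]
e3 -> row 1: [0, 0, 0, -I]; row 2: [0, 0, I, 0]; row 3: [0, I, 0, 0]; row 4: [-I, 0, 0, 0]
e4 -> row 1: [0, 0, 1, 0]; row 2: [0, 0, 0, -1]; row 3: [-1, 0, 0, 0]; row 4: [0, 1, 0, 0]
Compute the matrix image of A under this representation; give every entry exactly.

Bivector images (products of the table entries): rho(e12) = rho(e1)rho(e2) = row 1: [0, 0, 0, 1]; row 2: [0, 0, 1, 0]; row 3: [0, 1, 0, 0]; row 4: [1, 0, 0, 0].
M = (-4/3)*rho(e2) + (-1/2)*rho(e3) + (1)*rho(e12), summed entrywise:
Answer: row 1: [0, 0, 0, -1/3 + I/2]; row 2: [0, 0, -1/3 - I/2, 0]; row 3: [0, 7/3 - I/2, 0, 0]; row 4: [7/3 + I/2, 0, 0, 0]


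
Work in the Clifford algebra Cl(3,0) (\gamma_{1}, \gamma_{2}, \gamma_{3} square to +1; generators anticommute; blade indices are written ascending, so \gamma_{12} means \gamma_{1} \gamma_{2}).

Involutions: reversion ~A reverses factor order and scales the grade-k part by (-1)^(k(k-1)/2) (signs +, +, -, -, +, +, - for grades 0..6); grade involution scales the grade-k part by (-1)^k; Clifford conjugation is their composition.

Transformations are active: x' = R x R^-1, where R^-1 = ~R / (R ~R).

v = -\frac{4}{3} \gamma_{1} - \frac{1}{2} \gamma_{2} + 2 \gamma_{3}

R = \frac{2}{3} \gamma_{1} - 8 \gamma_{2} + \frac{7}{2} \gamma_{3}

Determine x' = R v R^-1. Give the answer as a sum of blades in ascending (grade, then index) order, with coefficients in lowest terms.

~R = \frac{2}{3} \gamma_{1} - 8 \gamma_{2} + \frac{7}{2} \gamma_{3}, and R ~R = \frac{2761}{36}, so R^-1 = ~R / (\frac{2761}{36}).
R v = \frac{91}{9} - 11 \gamma_{12} + 6 \gamma_{13} - \frac{57}{4} \gamma_{23}
Answer: \frac{12500}{8283} \gamma_{1} - \frac{8887}{5522} \gamma_{2} - \frac{2974}{2761} \gamma_{3}


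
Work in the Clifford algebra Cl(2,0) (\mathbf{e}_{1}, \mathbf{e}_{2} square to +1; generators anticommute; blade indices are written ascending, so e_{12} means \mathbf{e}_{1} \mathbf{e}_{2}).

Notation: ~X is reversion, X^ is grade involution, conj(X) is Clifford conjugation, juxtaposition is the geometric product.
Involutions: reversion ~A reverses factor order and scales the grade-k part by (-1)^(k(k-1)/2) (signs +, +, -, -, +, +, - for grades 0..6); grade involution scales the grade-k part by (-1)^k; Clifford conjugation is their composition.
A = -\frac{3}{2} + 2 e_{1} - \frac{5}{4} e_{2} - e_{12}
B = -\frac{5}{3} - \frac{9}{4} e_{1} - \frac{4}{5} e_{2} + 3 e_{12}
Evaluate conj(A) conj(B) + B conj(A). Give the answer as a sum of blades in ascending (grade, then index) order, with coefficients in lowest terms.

first term: 2 + \frac{541}{120} e_{1} + \frac{7}{15} e_{2} - \frac{379}{240} e_{12}
second term: 3 + \frac{1351}{120} e_{1} + \frac{43}{15} e_{2} - \frac{2539}{240} e_{12}
Answer: 5 + \frac{473}{30} e_{1} + \frac{10}{3} e_{2} - \frac{1459}{120} e_{12}


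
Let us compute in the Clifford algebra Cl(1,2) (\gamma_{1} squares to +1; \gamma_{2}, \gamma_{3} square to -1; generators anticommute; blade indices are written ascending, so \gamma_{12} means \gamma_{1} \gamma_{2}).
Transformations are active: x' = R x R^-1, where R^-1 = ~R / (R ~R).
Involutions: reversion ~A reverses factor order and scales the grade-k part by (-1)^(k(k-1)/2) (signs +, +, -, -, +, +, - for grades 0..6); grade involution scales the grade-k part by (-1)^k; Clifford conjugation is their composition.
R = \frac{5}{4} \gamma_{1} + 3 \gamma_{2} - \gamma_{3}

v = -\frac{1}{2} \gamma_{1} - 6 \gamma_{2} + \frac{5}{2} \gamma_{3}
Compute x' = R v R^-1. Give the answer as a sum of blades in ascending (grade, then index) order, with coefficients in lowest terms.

~R = \frac{5}{4} \gamma_{1} + 3 \gamma_{2} - \gamma_{3}, and R ~R = -\frac{135}{16}, so R^-1 = ~R / (-\frac{135}{16}).
R v = \frac{159}{8} - 6 \gamma_{12} + \frac{21}{8} \gamma_{13} + \frac{3}{2} \gamma_{23}
Answer: -\frac{97}{18} \gamma_{1} - \frac{122}{15} \gamma_{2} + \frac{199}{90} \gamma_{3}


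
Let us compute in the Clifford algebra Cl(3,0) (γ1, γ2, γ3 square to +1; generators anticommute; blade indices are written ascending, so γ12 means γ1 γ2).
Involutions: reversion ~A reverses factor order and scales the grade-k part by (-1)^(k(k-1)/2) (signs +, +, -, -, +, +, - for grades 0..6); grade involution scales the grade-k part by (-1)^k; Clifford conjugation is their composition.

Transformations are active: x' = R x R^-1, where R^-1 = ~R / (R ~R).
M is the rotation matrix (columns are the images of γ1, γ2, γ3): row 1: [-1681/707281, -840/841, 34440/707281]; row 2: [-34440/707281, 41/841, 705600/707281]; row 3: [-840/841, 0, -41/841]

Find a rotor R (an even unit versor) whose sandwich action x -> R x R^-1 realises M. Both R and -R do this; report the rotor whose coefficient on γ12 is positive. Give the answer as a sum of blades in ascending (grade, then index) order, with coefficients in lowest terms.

Method: write R = a + b12*γ12 + b13*γ13 + b23*γ23 with a^2 + b12^2 + b13^2 + b23^2 = 1 (so R^-1 = ~R). Expanding the columns R e_j ~R gives tr M = 4a^2 - 1 and, from the antisymmetric part, M21 - M12 = -4a*b12, M13 - M31 = 4a*b13, M32 - M23 = -4a*b23.
Here tr M = -1681/707281, so a^2 = (1 + tr M)/4 = 176400/707281 and a = ±420/841. Taking a = 420/841: M21 - M12 = 672000/707281, M13 - M31 = 740880/707281, M32 - M23 = -705600/707281, giving b12 = -400/841, b13 = 441/841, b23 = 420/841, i.e. R = 420/841 - 400/841*γ12 + 441/841*γ13 + 420/841*γ23.
Its γ12 coefficient is negative, so report the other preimage -R.
Answer: -420/841 + 400/841*γ12 - 441/841*γ13 - 420/841*γ23. Key observation: the double cover Spin(3) -> SO(3) sends R and -R to the same matrix (trace -1681/707281 here), so the stated sign of the γ12 coefficient is what selects one sheet.


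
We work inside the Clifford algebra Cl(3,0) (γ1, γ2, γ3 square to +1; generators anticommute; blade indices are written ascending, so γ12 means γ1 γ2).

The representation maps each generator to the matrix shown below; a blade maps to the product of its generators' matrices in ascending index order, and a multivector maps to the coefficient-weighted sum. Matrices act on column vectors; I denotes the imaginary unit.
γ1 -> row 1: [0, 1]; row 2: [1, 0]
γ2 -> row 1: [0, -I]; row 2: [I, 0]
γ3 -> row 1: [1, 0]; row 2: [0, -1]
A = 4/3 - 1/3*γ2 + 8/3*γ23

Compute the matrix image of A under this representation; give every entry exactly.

Bivector images (products of the table entries): rho(γ23) = rho(γ2)rho(γ3) = row 1: [0, I]; row 2: [I, 0].
M = (4/3)*1 + (-1/3)*rho(γ2) + (8/3)*rho(γ23), summed entrywise (1 is the identity matrix):
Answer: row 1: [4/3, 3*I]; row 2: [7*I/3, 4/3]


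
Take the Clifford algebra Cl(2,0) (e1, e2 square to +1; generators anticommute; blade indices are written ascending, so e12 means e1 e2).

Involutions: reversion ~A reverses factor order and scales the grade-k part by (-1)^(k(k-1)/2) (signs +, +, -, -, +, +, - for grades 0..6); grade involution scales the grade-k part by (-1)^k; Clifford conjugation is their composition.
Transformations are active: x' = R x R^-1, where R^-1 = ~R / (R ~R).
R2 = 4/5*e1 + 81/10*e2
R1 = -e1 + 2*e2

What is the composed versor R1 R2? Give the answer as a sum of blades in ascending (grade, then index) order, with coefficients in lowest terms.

Distribute over the terms of R1 (each basis-blade product reordered to ascending indices, repeated generators contracted through their squares):
(-e1) R2 = -4/5 - 81/10*e12
(2*e2) R2 = 81/5 - 8/5*e12
Summing the partial products and collecting blades:
Answer: 77/5 - 97/10*e12


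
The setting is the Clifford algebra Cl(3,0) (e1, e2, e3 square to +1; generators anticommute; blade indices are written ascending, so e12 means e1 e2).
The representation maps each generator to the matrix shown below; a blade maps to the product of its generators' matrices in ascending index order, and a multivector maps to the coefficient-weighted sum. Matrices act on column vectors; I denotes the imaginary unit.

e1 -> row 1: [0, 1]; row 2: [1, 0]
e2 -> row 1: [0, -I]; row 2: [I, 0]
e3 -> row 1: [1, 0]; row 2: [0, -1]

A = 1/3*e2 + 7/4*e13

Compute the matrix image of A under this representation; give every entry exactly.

Bivector images (products of the table entries): rho(e13) = rho(e1)rho(e3) = row 1: [0, -1]; row 2: [1, 0].
M = (1/3)*rho(e2) + (7/4)*rho(e13), summed entrywise:
Answer: row 1: [0, -7/4 - I/3]; row 2: [7/4 + I/3, 0]


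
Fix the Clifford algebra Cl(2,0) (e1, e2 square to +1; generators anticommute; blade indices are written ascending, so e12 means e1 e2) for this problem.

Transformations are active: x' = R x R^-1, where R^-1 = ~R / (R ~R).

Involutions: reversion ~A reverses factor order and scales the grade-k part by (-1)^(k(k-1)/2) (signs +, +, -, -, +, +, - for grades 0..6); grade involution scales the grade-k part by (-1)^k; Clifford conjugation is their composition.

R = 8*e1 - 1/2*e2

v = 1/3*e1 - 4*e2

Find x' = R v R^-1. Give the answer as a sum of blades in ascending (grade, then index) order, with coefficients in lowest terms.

~R = 8*e1 - 1/2*e2, and R ~R = 257/4, so R^-1 = ~R / (257/4).
R v = 14/3 - 191/6*e12
Answer: 213/257*e1 + 3028/771*e2


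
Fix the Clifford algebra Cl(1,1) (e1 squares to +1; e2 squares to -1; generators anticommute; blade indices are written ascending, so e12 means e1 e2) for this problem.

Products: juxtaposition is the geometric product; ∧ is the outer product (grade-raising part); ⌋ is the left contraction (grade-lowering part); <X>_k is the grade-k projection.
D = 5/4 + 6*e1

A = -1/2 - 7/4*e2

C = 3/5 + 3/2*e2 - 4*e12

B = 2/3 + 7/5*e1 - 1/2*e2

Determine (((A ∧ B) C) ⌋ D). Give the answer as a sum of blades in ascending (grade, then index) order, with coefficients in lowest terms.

step 1: -1/3 - 7/10*e1 - 11/12*e2 + 49/20*e12
step 2: -69/8 - 257/600*e1 + 7/4*e2 + 263/150*e12
step 3: -10681/800 - 207/4*e1
Answer: -10681/800 - 207/4*e1


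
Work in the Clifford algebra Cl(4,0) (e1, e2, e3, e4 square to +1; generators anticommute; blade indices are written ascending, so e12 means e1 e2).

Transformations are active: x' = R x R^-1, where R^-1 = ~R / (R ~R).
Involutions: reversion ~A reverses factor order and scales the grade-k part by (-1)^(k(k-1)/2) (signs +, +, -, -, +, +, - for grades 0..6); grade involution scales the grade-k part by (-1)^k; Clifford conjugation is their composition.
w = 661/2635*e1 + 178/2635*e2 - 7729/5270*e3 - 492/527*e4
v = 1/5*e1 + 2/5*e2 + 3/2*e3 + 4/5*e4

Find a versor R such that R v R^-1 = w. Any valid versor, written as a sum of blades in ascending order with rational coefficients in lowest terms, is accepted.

R = v + w = 1188/2635*e1 + 1232/2635*e2 + 88/2635*e3 - 352/2635*e4 works: the equal norms (309/100) guarantee its sandwich swaps v into w.
Answer: 1188/2635*e1 + 1232/2635*e2 + 88/2635*e3 - 352/2635*e4


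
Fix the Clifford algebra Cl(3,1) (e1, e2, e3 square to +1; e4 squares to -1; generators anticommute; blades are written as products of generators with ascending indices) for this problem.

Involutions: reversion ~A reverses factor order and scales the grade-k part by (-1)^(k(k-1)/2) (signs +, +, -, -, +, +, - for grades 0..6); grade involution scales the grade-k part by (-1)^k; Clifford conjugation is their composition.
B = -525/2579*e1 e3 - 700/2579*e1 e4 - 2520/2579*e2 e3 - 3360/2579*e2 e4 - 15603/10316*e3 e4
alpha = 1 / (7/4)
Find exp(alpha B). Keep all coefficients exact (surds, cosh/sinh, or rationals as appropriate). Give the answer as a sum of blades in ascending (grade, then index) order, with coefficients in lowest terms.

B^2 term by term: the squares give (-525/2579)^2*(e1 e3)^2 + (-700/2579)^2*(e1 e4)^2 + (-2520/2579)^2*(e2 e3)^2 + (-3360/2579)^2*(e2 e4)^2 + (-15603/10316)^2*(e3 e4)^2 = 275625/6651241*(-1) + 490000/6651241*(+1) + 6350400/6651241*(-1) + 11289600/6651241*(+1) + 243453609/106419856*(+1) = 49/16 (each basis 2-blade squares to minus the product of its generators' squares); cross terms between blades sharing an index anticommute and cancel; the commuting (index-disjoint) pairs give grade-4 terms 2*c*c'*(blade product), which cancel blade by blade — e1 e2 e3 e4: -3528000/6651241 + 3528000/6651241 = 0 — confirming B is simple. So B^2 = 49/16.
B^2 = 49/16 — since the square is positive, the closed form is hyperbolic: l = 7/4, alpha*l = 1, so exp(alpha B) = cosh(1) + (sinh(1)/(7/4))*B = cosh(1) + (4*sinh(1)/7)*B.
Answer: cosh(1) - 300*sinh(1)/2579*e1 e3 - 400*sinh(1)/2579*e1 e4 - 1440*sinh(1)/2579*e2 e3 - 1920*sinh(1)/2579*e2 e4 - 2229*sinh(1)/2579*e3 e4


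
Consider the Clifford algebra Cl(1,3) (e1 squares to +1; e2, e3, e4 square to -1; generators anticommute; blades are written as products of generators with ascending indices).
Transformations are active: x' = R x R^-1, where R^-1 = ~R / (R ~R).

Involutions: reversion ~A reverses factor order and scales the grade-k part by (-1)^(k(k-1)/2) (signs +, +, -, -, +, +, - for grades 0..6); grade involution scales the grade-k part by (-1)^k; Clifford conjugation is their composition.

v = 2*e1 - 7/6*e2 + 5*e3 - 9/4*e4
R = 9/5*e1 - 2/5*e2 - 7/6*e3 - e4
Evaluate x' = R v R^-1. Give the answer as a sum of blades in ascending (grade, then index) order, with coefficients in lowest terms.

~R = 9/5*e1 - 2/5*e2 - 7/6*e3 - e4, and R ~R = 647/900, so R^-1 = ~R / (647/900).
R v = 403/60 - 13/10*e1 e2 + 34/3*e1 e3 - 41/20*e1 e4 - 121/36*e2 e3 - 4/15*e2 e4 + 61/8*e3 e4
Answer: 20468/647*e1 - 24487/3882*e2 - 17340/647*e3 - 42537/2588*e4


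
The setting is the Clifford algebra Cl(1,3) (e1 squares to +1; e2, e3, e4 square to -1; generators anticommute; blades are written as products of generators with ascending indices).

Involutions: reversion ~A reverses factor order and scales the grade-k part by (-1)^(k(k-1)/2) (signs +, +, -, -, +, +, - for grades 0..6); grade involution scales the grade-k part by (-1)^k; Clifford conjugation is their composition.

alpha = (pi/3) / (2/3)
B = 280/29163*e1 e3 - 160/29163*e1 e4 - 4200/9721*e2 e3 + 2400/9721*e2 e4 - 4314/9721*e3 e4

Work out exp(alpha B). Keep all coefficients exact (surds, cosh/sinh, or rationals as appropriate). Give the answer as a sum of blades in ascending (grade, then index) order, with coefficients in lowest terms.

B^2 term by term: the squares give (280/29163)^2*(e1 e3)^2 + (-160/29163)^2*(e1 e4)^2 + (-4200/9721)^2*(e2 e3)^2 + (2400/9721)^2*(e2 e4)^2 + (-4314/9721)^2*(e3 e4)^2 = 78400/850480569*(+1) + 25600/850480569*(+1) + 17640000/94497841*(-1) + 5760000/94497841*(-1) + 18610596/94497841*(-1) = -4/9 (each basis 2-blade squares to minus the product of its generators' squares); cross terms between blades sharing an index anticommute and cancel; the commuting (index-disjoint) pairs give grade-4 terms 2*c*c'*(blade product), which cancel blade by blade — e1 e2 e3 e4: -448000/94497841 + 448000/94497841 = 0 — confirming B is simple. So B^2 = -4/9.
B^2 = -4/9 — circular case — the even/odd split gives cos and sin: l = 2/3, alpha*l = pi/3, so exp(alpha B) = cos(pi/3) + (sin(pi/3)/(2/3))*B = 1/2 + (3*sqrt(3)/4)*B.
Answer: 1/2 + 70*sqrt(3)/9721*e1 e3 - 40*sqrt(3)/9721*e1 e4 - 3150*sqrt(3)/9721*e2 e3 + 1800*sqrt(3)/9721*e2 e4 - 6471*sqrt(3)/19442*e3 e4


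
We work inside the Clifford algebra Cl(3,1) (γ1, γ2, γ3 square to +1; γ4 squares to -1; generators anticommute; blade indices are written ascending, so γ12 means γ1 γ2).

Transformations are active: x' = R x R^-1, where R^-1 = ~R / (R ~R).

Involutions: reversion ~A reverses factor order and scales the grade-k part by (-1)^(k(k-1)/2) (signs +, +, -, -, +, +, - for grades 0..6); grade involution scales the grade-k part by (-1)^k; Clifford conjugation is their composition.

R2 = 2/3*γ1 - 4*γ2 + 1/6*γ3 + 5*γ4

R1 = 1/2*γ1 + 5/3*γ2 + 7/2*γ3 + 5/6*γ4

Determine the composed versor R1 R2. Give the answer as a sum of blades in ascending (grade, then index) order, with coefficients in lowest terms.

Distribute over the terms of R1 (each basis-blade product reordered to ascending indices, repeated generators contracted through their squares):
(1/2*γ1) R2 = 1/3 - 2*γ12 + 1/12*γ13 + 5/2*γ14
(5/3*γ2) R2 = -20/3 - 10/9*γ12 + 5/18*γ23 + 25/3*γ24
(7/2*γ3) R2 = 7/12 - 7/3*γ13 + 14*γ23 + 35/2*γ34
(5/6*γ4) R2 = -25/6 - 5/9*γ14 + 10/3*γ24 - 5/36*γ34
Summing the partial products and collecting blades:
Answer: -119/12 - 28/9*γ12 - 9/4*γ13 + 35/18*γ14 + 257/18*γ23 + 35/3*γ24 + 625/36*γ34


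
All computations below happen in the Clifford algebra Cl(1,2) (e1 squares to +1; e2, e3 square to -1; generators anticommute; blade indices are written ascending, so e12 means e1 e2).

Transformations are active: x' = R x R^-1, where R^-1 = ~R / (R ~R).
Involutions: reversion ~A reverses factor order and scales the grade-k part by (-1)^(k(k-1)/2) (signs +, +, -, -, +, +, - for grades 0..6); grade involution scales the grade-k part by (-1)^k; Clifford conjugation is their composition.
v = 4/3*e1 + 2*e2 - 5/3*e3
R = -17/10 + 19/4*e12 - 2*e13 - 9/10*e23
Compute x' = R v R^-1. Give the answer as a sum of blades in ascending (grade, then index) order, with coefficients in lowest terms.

~R = -17/10 - 19/4*e12 + 2*e13 + 9/10*e23, and R ~R = -1829/80, so R^-1 = ~R / (-1829/80).
R v = -151/10*e1 - 337/30*e2 + 37/10*e3 - 307/60*e123
Answer: -21848/5487*e1 - 41754/9145*e2 + 2491/27435*e3


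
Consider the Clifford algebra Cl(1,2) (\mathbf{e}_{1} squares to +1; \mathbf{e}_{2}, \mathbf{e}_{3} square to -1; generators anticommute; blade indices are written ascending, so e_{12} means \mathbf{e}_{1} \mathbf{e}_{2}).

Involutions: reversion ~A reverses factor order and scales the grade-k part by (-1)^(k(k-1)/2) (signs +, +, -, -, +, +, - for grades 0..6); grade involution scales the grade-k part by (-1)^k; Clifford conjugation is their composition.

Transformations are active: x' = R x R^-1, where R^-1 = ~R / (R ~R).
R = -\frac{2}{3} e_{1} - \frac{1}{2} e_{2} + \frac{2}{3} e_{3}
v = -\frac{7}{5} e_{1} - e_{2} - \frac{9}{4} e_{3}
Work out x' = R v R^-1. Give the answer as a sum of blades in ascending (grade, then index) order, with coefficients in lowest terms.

~R = -\frac{2}{3} e_{1} - \frac{1}{2} e_{2} + \frac{2}{3} e_{3}, and R ~R = -\frac{1}{4}, so R^-1 = ~R / (-\frac{1}{4}).
R v = \frac{29}{15} - \frac{1}{30} e_{12} + \frac{73}{30} e_{13} + \frac{43}{24} e_{23}
Answer: \frac{527}{45} e_{1} + \frac{131}{15} e_{2} - \frac{1451}{180} e_{3}


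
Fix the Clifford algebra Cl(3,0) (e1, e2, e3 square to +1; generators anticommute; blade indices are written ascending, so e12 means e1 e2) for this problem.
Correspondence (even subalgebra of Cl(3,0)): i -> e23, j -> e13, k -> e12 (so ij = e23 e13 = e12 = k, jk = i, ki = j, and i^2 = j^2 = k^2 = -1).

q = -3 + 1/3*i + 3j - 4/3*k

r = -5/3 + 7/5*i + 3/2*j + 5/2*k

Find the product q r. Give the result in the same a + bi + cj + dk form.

In blades: q = -3 - 4/3*e12 + 3*e13 + 1/3*e23, r = -5/3 + 5/2*e12 + 3/2*e13 + 7/5*e23.
Distribute q over r term by term (generator squares from the signature, products reordered to ascending indices): (-3)*r = 5 - 15/2*e12 - 9/2*e13 - 21/5*e23; (-4/3*e12)*r = 10/3 + 20/9*e12 - 28/15*e13 + 2*e23; (3*e13)*r = -9/2 - 21/5*e12 - 5*e13 + 15/2*e23; (1/3*e23)*r = -7/15 + 1/2*e12 - 5/6*e13 - 5/9*e23.
Sum: 101/30 - 404/45*e12 - 61/5*e13 + 427/90*e23; translating back through the correspondence:
Answer: 101/30 + 427/90*i - 61/5*j - 404/45*k


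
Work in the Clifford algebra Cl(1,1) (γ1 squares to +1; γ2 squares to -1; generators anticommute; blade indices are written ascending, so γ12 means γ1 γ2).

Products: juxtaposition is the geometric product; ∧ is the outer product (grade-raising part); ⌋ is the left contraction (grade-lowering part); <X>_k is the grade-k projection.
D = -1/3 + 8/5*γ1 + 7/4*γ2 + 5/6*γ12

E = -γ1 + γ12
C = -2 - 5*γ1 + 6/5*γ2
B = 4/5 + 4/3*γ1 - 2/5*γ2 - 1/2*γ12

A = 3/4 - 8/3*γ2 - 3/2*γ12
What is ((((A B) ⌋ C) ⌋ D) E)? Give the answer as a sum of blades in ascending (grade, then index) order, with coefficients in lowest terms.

step 1: 17/60 + 26/15*γ1 - 13/30*γ2 + 713/360*γ12
step 2: -1307/150 - 17/12*γ1 + 17/50*γ2
step 3: 77/1800 - 6829/500*γ1 - 7393/450*γ2 - 1307/180*γ12
step 4: 14393/2250 - 9883/600*γ1 - 23534/1125*γ2 - 5899/360*γ12
Answer: 14393/2250 - 9883/600*γ1 - 23534/1125*γ2 - 5899/360*γ12


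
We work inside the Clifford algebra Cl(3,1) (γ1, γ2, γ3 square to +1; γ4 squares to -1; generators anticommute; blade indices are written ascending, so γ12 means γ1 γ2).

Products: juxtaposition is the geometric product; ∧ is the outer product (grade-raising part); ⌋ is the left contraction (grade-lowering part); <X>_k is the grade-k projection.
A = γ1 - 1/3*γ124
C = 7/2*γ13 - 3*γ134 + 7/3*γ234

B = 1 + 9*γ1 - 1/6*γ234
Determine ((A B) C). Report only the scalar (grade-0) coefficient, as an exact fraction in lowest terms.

step 1: 9 + γ1 - 1/18*γ13 - 3*γ24 - 1/3*γ124 - 1/6*γ1234
step 2: 7/36 - 7/18*γ1 - 1/2*γ2 + 21/2*γ3 - 1/6*γ4 + 581/18*γ13 + γ23 - 7/12*γ24 - 3*γ34 + 9*γ123 + 7/54*γ124 - 27*γ134 + 133/6*γ234 + 77/6*γ1234
Answer: 7/36


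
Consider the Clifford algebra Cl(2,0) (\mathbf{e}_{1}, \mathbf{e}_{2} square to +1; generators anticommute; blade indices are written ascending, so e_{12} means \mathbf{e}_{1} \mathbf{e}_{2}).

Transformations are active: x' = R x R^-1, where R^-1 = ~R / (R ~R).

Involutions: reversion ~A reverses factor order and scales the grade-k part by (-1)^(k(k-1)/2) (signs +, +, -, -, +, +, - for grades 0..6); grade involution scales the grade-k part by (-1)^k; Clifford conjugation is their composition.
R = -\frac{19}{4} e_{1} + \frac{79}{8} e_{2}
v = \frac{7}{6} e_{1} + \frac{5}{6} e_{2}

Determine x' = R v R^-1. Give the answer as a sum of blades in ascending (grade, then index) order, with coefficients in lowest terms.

~R = -\frac{19}{4} e_{1} + \frac{79}{8} e_{2}, and R ~R = \frac{7685}{64}, so R^-1 = ~R / (\frac{7685}{64}).
R v = \frac{43}{16} - \frac{743}{48} e_{12}
Answer: -\frac{63599}{46110} e_{1} - \frac{18043}{46110} e_{2}


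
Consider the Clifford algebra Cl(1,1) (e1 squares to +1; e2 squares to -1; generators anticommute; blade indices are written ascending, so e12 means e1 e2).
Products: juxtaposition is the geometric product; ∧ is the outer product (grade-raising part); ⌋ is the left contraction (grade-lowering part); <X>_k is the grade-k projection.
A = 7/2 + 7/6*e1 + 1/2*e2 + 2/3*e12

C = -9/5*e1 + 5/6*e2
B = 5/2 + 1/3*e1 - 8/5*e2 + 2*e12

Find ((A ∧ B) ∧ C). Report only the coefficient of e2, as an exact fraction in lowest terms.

step 1: 35/4 + 49/12*e1 - 87/20*e2 + 199/30*e12
step 2: -63/4*e1 + 175/24*e2 - 7969/1800*e12
Answer: 175/24


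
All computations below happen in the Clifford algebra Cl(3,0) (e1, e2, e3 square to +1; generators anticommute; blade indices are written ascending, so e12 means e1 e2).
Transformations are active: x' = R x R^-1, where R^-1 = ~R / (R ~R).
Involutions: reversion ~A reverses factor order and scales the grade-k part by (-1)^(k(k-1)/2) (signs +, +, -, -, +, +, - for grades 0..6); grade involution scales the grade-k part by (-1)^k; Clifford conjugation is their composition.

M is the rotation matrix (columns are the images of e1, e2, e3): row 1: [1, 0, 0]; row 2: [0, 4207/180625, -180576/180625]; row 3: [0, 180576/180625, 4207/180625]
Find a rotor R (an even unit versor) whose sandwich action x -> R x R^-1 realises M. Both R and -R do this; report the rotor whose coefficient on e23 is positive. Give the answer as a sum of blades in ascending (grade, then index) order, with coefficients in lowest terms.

Method: write R = a + b12*e12 + b13*e13 + b23*e23 with a^2 + b12^2 + b13^2 + b23^2 = 1 (so R^-1 = ~R). Expanding the columns R e_j ~R gives tr M = 4a^2 - 1 and, from the antisymmetric part, M21 - M12 = -4a*b12, M13 - M31 = 4a*b13, M32 - M23 = -4a*b23.
Here tr M = 189039/180625, so a^2 = (1 + tr M)/4 = 92416/180625 and a = ±304/425. Taking a = 304/425: M21 - M12 = 0, M13 - M31 = 0, M32 - M23 = 361152/180625, giving b12 = 0, b13 = 0, b23 = -297/425, i.e. R = 304/425 - 297/425*e23.
Its e23 coefficient is negative, so report the other preimage -R.
Answer: -304/425 + 297/425*e23. Note: both R and -R realise this M (trace 189039/180625); the covering map identifies them, and the e23-coefficient sign is the tie-breaker.


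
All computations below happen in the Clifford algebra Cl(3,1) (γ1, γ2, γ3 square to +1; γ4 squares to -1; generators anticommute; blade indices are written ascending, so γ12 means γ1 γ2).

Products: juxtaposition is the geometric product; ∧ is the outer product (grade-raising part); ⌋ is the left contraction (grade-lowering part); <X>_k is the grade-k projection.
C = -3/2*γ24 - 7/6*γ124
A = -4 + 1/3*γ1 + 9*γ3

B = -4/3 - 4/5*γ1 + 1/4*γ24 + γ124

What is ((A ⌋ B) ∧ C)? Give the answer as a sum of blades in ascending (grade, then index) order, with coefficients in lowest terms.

step 1: 76/15 + 16/5*γ1 - 2/3*γ24 - 4*γ124
step 2: -38/5*γ24 - 482/45*γ124
Answer: -38/5*γ24 - 482/45*γ124


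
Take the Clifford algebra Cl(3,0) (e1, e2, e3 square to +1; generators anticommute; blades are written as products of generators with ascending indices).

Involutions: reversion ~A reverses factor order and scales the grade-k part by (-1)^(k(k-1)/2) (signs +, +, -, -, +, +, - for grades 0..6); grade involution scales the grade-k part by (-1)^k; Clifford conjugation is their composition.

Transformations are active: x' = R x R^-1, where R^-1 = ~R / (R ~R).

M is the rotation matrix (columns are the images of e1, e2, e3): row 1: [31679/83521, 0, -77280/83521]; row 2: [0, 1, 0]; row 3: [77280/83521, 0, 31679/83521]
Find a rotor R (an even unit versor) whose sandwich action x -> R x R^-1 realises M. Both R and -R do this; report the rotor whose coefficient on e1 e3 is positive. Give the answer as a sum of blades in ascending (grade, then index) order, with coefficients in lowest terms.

Method: write R = a + b12*e1 e2 + b13*e1 e3 + b23*e2 e3 with a^2 + b12^2 + b13^2 + b23^2 = 1 (so R^-1 = ~R). Expanding the columns R e_j ~R gives tr M = 4a^2 - 1 and, from the antisymmetric part, M21 - M12 = -4a*b12, M13 - M31 = 4a*b13, M32 - M23 = -4a*b23.
Here tr M = 146879/83521, so a^2 = (1 + tr M)/4 = 57600/83521 and a = ±240/289. Taking a = 240/289: M21 - M12 = 0, M13 - M31 = -154560/83521, M32 - M23 = 0, giving b12 = 0, b13 = -161/289, b23 = 0, i.e. R = 240/289 - 161/289*e1 e3.
Its e1 e3 coefficient is negative, so report the other preimage -R.
Answer: -240/289 + 161/289*e1 e3. Note: both R and -R realise this M (trace 146879/83521); the covering map identifies them, and the e1 e3-coefficient sign is the tie-breaker.
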